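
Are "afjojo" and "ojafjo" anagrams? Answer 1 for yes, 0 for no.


Strings: "afjojo", "ojafjo"
Sorted first:  afjjoo
Sorted second: afjjoo
Sorted forms match => anagrams

1


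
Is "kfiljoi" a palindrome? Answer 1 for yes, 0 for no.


Input: kfiljoi
Reversed: iojlifk
  Compare pos 0 ('k') with pos 6 ('i'): MISMATCH
  Compare pos 1 ('f') with pos 5 ('o'): MISMATCH
  Compare pos 2 ('i') with pos 4 ('j'): MISMATCH
Result: not a palindrome

0


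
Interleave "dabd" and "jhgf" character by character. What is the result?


Interleaving "dabd" and "jhgf":
  Position 0: 'd' from first, 'j' from second => "dj"
  Position 1: 'a' from first, 'h' from second => "ah"
  Position 2: 'b' from first, 'g' from second => "bg"
  Position 3: 'd' from first, 'f' from second => "df"
Result: djahbgdf

djahbgdf


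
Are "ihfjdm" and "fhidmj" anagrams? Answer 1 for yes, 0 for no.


Strings: "ihfjdm", "fhidmj"
Sorted first:  dfhijm
Sorted second: dfhijm
Sorted forms match => anagrams

1


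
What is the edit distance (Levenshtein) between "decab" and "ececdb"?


Computing edit distance: "decab" -> "ececdb"
DP table:
           e    c    e    c    d    b
      0    1    2    3    4    5    6
  d   1    1    2    3    4    4    5
  e   2    1    2    2    3    4    5
  c   3    2    1    2    2    3    4
  a   4    3    2    2    3    3    4
  b   5    4    3    3    3    4    3
Edit distance = dp[5][6] = 3

3


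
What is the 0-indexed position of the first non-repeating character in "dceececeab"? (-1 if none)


Input: dceececeab
Character frequencies:
  'a': 1
  'b': 1
  'c': 3
  'd': 1
  'e': 4
Scanning left to right for freq == 1:
  Position 0 ('d'): unique! => answer = 0

0


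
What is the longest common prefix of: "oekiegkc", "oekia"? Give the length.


Words: oekiegkc, oekia
  Position 0: all 'o' => match
  Position 1: all 'e' => match
  Position 2: all 'k' => match
  Position 3: all 'i' => match
  Position 4: ('e', 'a') => mismatch, stop
LCP = "oeki" (length 4)

4


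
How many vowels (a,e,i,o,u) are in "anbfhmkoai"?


Input: anbfhmkoai
Checking each character:
  'a' at position 0: vowel (running total: 1)
  'n' at position 1: consonant
  'b' at position 2: consonant
  'f' at position 3: consonant
  'h' at position 4: consonant
  'm' at position 5: consonant
  'k' at position 6: consonant
  'o' at position 7: vowel (running total: 2)
  'a' at position 8: vowel (running total: 3)
  'i' at position 9: vowel (running total: 4)
Total vowels: 4

4


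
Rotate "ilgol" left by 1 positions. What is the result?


Input: "ilgol", rotate left by 1
First 1 characters: "i"
Remaining characters: "lgol"
Concatenate remaining + first: "lgol" + "i" = "lgoli"

lgoli


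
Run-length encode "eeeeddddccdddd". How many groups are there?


Input: eeeeddddccdddd
Scanning for consecutive runs:
  Group 1: 'e' x 4 (positions 0-3)
  Group 2: 'd' x 4 (positions 4-7)
  Group 3: 'c' x 2 (positions 8-9)
  Group 4: 'd' x 4 (positions 10-13)
Total groups: 4

4


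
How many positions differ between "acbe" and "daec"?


Comparing "acbe" and "daec" position by position:
  Position 0: 'a' vs 'd' => DIFFER
  Position 1: 'c' vs 'a' => DIFFER
  Position 2: 'b' vs 'e' => DIFFER
  Position 3: 'e' vs 'c' => DIFFER
Positions that differ: 4

4


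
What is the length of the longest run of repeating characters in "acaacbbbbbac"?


Input: "acaacbbbbbac"
Scanning for longest run:
  Position 1 ('c'): new char, reset run to 1
  Position 2 ('a'): new char, reset run to 1
  Position 3 ('a'): continues run of 'a', length=2
  Position 4 ('c'): new char, reset run to 1
  Position 5 ('b'): new char, reset run to 1
  Position 6 ('b'): continues run of 'b', length=2
  Position 7 ('b'): continues run of 'b', length=3
  Position 8 ('b'): continues run of 'b', length=4
  Position 9 ('b'): continues run of 'b', length=5
  Position 10 ('a'): new char, reset run to 1
  Position 11 ('c'): new char, reset run to 1
Longest run: 'b' with length 5

5


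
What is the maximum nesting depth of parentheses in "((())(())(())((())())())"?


Input: "((())(())(())((())())())"
Tracking depth:
  Position 0 '(': depth becomes 1
  Position 1 '(': depth becomes 2
  Position 2 '(': depth becomes 3
  Position 3 ')': depth becomes 2
  Position 4 ')': depth becomes 1
  Position 5 '(': depth becomes 2
  Position 6 '(': depth becomes 3
  Position 7 ')': depth becomes 2
  Position 8 ')': depth becomes 1
  Position 9 '(': depth becomes 2
  Position 10 '(': depth becomes 3
  Position 11 ')': depth becomes 2
  Position 12 ')': depth becomes 1
  Position 13 '(': depth becomes 2
  Position 14 '(': depth becomes 3
  Position 15 '(': depth becomes 4
  Position 16 ')': depth becomes 3
  Position 17 ')': depth becomes 2
  Position 18 '(': depth becomes 3
  Position 19 ')': depth becomes 2
  Position 20 ')': depth becomes 1
  Position 21 '(': depth becomes 2
  Position 22 ')': depth becomes 1
  Position 23 ')': depth becomes 0
Maximum depth reached: 4

4


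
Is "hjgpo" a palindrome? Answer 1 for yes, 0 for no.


Input: hjgpo
Reversed: opgjh
  Compare pos 0 ('h') with pos 4 ('o'): MISMATCH
  Compare pos 1 ('j') with pos 3 ('p'): MISMATCH
Result: not a palindrome

0


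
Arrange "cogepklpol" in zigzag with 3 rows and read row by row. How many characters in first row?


Zigzag "cogepklpol" into 3 rows:
Placing characters:
  'c' => row 0
  'o' => row 1
  'g' => row 2
  'e' => row 1
  'p' => row 0
  'k' => row 1
  'l' => row 2
  'p' => row 1
  'o' => row 0
  'l' => row 1
Rows:
  Row 0: "cpo"
  Row 1: "oekpl"
  Row 2: "gl"
First row length: 3

3


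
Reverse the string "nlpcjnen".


Input: nlpcjnen
Reading characters right to left:
  Position 7: 'n'
  Position 6: 'e'
  Position 5: 'n'
  Position 4: 'j'
  Position 3: 'c'
  Position 2: 'p'
  Position 1: 'l'
  Position 0: 'n'
Reversed: nenjcpln

nenjcpln


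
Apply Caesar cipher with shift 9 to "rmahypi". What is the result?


Caesar cipher: shift "rmahypi" by 9
  'r' (pos 17) + 9 = pos 0 = 'a'
  'm' (pos 12) + 9 = pos 21 = 'v'
  'a' (pos 0) + 9 = pos 9 = 'j'
  'h' (pos 7) + 9 = pos 16 = 'q'
  'y' (pos 24) + 9 = pos 7 = 'h'
  'p' (pos 15) + 9 = pos 24 = 'y'
  'i' (pos 8) + 9 = pos 17 = 'r'
Result: avjqhyr

avjqhyr


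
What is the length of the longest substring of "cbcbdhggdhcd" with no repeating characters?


Input: "cbcbdhggdhcd"
Sliding window (track last position of each char):
  Position 0 ('c'): window [0,0] length 1 -- new best
  Position 1 ('b'): window [0,1] length 2 -- new best
  Position 2 ('c'): repeat (last at 0), move window start to 1
  Position 2 ('c'): window [1,2] length 2
  Position 3 ('b'): repeat (last at 1), move window start to 2
  Position 3 ('b'): window [2,3] length 2
  Position 4 ('d'): window [2,4] length 3 -- new best
  Position 5 ('h'): window [2,5] length 4 -- new best
  Position 6 ('g'): window [2,6] length 5 -- new best
  Position 7 ('g'): repeat (last at 6), move window start to 7
  Position 7 ('g'): window [7,7] length 1
  Position 8 ('d'): window [7,8] length 2
  Position 9 ('h'): window [7,9] length 3
  Position 10 ('c'): window [7,10] length 4
  Position 11 ('d'): repeat (last at 8), move window start to 9
  Position 11 ('d'): window [9,11] length 3
Longest substring with no repeats: "cbdhg" with length 5

5


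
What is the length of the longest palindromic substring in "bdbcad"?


Input: "bdbcad"
Checking substrings for palindromes:
  [0:3] "bdb" (len 3) => palindrome
Longest palindromic substring: "bdb" with length 3

3


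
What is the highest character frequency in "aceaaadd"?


Input: aceaaadd
Character counts:
  'a': 4
  'c': 1
  'd': 2
  'e': 1
Maximum frequency: 4

4


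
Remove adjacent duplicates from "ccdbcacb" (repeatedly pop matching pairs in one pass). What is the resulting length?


Input: ccdbcacb
Stack-based adjacent duplicate removal:
  Read 'c': push. Stack: c
  Read 'c': matches stack top 'c' => pop. Stack: (empty)
  Read 'd': push. Stack: d
  Read 'b': push. Stack: db
  Read 'c': push. Stack: dbc
  Read 'a': push. Stack: dbca
  Read 'c': push. Stack: dbcac
  Read 'b': push. Stack: dbcacb
Final stack: "dbcacb" (length 6)

6


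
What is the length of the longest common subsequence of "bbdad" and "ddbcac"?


LCS of "bbdad" and "ddbcac"
DP table:
           d    d    b    c    a    c
      0    0    0    0    0    0    0
  b   0    0    0    1    1    1    1
  b   0    0    0    1    1    1    1
  d   0    1    1    1    1    1    1
  a   0    1    1    1    1    2    2
  d   0    1    2    2    2    2    2
LCS length = dp[5][6] = 2

2


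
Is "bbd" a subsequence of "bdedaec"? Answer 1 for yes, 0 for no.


Check if "bbd" is a subsequence of "bdedaec"
Greedy scan:
  Position 0 ('b'): matches sub[0] = 'b'
  Position 1 ('d'): no match needed
  Position 2 ('e'): no match needed
  Position 3 ('d'): no match needed
  Position 4 ('a'): no match needed
  Position 5 ('e'): no match needed
  Position 6 ('c'): no match needed
Only matched 1/3 characters => not a subsequence

0


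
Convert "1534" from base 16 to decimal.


Input: "1534" in base 16
Positional expansion:
  Digit '1' (value 1) x 16^3 = 4096
  Digit '5' (value 5) x 16^2 = 1280
  Digit '3' (value 3) x 16^1 = 48
  Digit '4' (value 4) x 16^0 = 4
Sum = 5428

5428


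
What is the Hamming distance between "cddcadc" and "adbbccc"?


Comparing "cddcadc" and "adbbccc" position by position:
  Position 0: 'c' vs 'a' => differ
  Position 1: 'd' vs 'd' => same
  Position 2: 'd' vs 'b' => differ
  Position 3: 'c' vs 'b' => differ
  Position 4: 'a' vs 'c' => differ
  Position 5: 'd' vs 'c' => differ
  Position 6: 'c' vs 'c' => same
Total differences (Hamming distance): 5

5


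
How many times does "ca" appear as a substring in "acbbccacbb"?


Searching for "ca" in "acbbccacbb"
Scanning each position:
  Position 0: "ac" => no
  Position 1: "cb" => no
  Position 2: "bb" => no
  Position 3: "bc" => no
  Position 4: "cc" => no
  Position 5: "ca" => MATCH
  Position 6: "ac" => no
  Position 7: "cb" => no
  Position 8: "bb" => no
Total occurrences: 1

1


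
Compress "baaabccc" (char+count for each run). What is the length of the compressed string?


Input: baaabccc
Runs:
  'b' x 1 => "b1"
  'a' x 3 => "a3"
  'b' x 1 => "b1"
  'c' x 3 => "c3"
Compressed: "b1a3b1c3"
Compressed length: 8

8


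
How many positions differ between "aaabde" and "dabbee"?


Comparing "aaabde" and "dabbee" position by position:
  Position 0: 'a' vs 'd' => DIFFER
  Position 1: 'a' vs 'a' => same
  Position 2: 'a' vs 'b' => DIFFER
  Position 3: 'b' vs 'b' => same
  Position 4: 'd' vs 'e' => DIFFER
  Position 5: 'e' vs 'e' => same
Positions that differ: 3

3


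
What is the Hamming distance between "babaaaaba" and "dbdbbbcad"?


Comparing "babaaaaba" and "dbdbbbcad" position by position:
  Position 0: 'b' vs 'd' => differ
  Position 1: 'a' vs 'b' => differ
  Position 2: 'b' vs 'd' => differ
  Position 3: 'a' vs 'b' => differ
  Position 4: 'a' vs 'b' => differ
  Position 5: 'a' vs 'b' => differ
  Position 6: 'a' vs 'c' => differ
  Position 7: 'b' vs 'a' => differ
  Position 8: 'a' vs 'd' => differ
Total differences (Hamming distance): 9

9


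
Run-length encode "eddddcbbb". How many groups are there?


Input: eddddcbbb
Scanning for consecutive runs:
  Group 1: 'e' x 1 (positions 0-0)
  Group 2: 'd' x 4 (positions 1-4)
  Group 3: 'c' x 1 (positions 5-5)
  Group 4: 'b' x 3 (positions 6-8)
Total groups: 4

4


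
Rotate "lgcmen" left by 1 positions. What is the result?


Input: "lgcmen", rotate left by 1
First 1 characters: "l"
Remaining characters: "gcmen"
Concatenate remaining + first: "gcmen" + "l" = "gcmenl"

gcmenl


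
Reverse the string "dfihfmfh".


Input: dfihfmfh
Reading characters right to left:
  Position 7: 'h'
  Position 6: 'f'
  Position 5: 'm'
  Position 4: 'f'
  Position 3: 'h'
  Position 2: 'i'
  Position 1: 'f'
  Position 0: 'd'
Reversed: hfmfhifd

hfmfhifd


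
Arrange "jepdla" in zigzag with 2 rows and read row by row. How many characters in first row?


Zigzag "jepdla" into 2 rows:
Placing characters:
  'j' => row 0
  'e' => row 1
  'p' => row 0
  'd' => row 1
  'l' => row 0
  'a' => row 1
Rows:
  Row 0: "jpl"
  Row 1: "eda"
First row length: 3

3


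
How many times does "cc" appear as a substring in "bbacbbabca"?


Searching for "cc" in "bbacbbabca"
Scanning each position:
  Position 0: "bb" => no
  Position 1: "ba" => no
  Position 2: "ac" => no
  Position 3: "cb" => no
  Position 4: "bb" => no
  Position 5: "ba" => no
  Position 6: "ab" => no
  Position 7: "bc" => no
  Position 8: "ca" => no
Total occurrences: 0

0


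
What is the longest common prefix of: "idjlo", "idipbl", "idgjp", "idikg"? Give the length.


Words: idjlo, idipbl, idgjp, idikg
  Position 0: all 'i' => match
  Position 1: all 'd' => match
  Position 2: ('j', 'i', 'g', 'i') => mismatch, stop
LCP = "id" (length 2)

2


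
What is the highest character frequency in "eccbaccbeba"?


Input: eccbaccbeba
Character counts:
  'a': 2
  'b': 3
  'c': 4
  'e': 2
Maximum frequency: 4

4


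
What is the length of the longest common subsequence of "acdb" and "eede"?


LCS of "acdb" and "eede"
DP table:
           e    e    d    e
      0    0    0    0    0
  a   0    0    0    0    0
  c   0    0    0    0    0
  d   0    0    0    1    1
  b   0    0    0    1    1
LCS length = dp[4][4] = 1

1


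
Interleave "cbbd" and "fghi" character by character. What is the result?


Interleaving "cbbd" and "fghi":
  Position 0: 'c' from first, 'f' from second => "cf"
  Position 1: 'b' from first, 'g' from second => "bg"
  Position 2: 'b' from first, 'h' from second => "bh"
  Position 3: 'd' from first, 'i' from second => "di"
Result: cfbgbhdi

cfbgbhdi


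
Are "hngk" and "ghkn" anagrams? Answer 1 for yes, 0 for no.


Strings: "hngk", "ghkn"
Sorted first:  ghkn
Sorted second: ghkn
Sorted forms match => anagrams

1


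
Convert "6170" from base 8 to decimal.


Input: "6170" in base 8
Positional expansion:
  Digit '6' (value 6) x 8^3 = 3072
  Digit '1' (value 1) x 8^2 = 64
  Digit '7' (value 7) x 8^1 = 56
  Digit '0' (value 0) x 8^0 = 0
Sum = 3192

3192


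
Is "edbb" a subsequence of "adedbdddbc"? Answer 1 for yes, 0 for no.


Check if "edbb" is a subsequence of "adedbdddbc"
Greedy scan:
  Position 0 ('a'): no match needed
  Position 1 ('d'): no match needed
  Position 2 ('e'): matches sub[0] = 'e'
  Position 3 ('d'): matches sub[1] = 'd'
  Position 4 ('b'): matches sub[2] = 'b'
  Position 5 ('d'): no match needed
  Position 6 ('d'): no match needed
  Position 7 ('d'): no match needed
  Position 8 ('b'): matches sub[3] = 'b'
  Position 9 ('c'): no match needed
All 4 characters matched => is a subsequence

1


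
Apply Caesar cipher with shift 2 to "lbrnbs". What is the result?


Caesar cipher: shift "lbrnbs" by 2
  'l' (pos 11) + 2 = pos 13 = 'n'
  'b' (pos 1) + 2 = pos 3 = 'd'
  'r' (pos 17) + 2 = pos 19 = 't'
  'n' (pos 13) + 2 = pos 15 = 'p'
  'b' (pos 1) + 2 = pos 3 = 'd'
  's' (pos 18) + 2 = pos 20 = 'u'
Result: ndtpdu

ndtpdu


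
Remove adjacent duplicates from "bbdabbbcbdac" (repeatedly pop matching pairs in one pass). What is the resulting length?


Input: bbdabbbcbdac
Stack-based adjacent duplicate removal:
  Read 'b': push. Stack: b
  Read 'b': matches stack top 'b' => pop. Stack: (empty)
  Read 'd': push. Stack: d
  Read 'a': push. Stack: da
  Read 'b': push. Stack: dab
  Read 'b': matches stack top 'b' => pop. Stack: da
  Read 'b': push. Stack: dab
  Read 'c': push. Stack: dabc
  Read 'b': push. Stack: dabcb
  Read 'd': push. Stack: dabcbd
  Read 'a': push. Stack: dabcbda
  Read 'c': push. Stack: dabcbdac
Final stack: "dabcbdac" (length 8)

8


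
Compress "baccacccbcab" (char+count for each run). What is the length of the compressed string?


Input: baccacccbcab
Runs:
  'b' x 1 => "b1"
  'a' x 1 => "a1"
  'c' x 2 => "c2"
  'a' x 1 => "a1"
  'c' x 3 => "c3"
  'b' x 1 => "b1"
  'c' x 1 => "c1"
  'a' x 1 => "a1"
  'b' x 1 => "b1"
Compressed: "b1a1c2a1c3b1c1a1b1"
Compressed length: 18

18


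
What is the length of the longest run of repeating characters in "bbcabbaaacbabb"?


Input: "bbcabbaaacbabb"
Scanning for longest run:
  Position 1 ('b'): continues run of 'b', length=2
  Position 2 ('c'): new char, reset run to 1
  Position 3 ('a'): new char, reset run to 1
  Position 4 ('b'): new char, reset run to 1
  Position 5 ('b'): continues run of 'b', length=2
  Position 6 ('a'): new char, reset run to 1
  Position 7 ('a'): continues run of 'a', length=2
  Position 8 ('a'): continues run of 'a', length=3
  Position 9 ('c'): new char, reset run to 1
  Position 10 ('b'): new char, reset run to 1
  Position 11 ('a'): new char, reset run to 1
  Position 12 ('b'): new char, reset run to 1
  Position 13 ('b'): continues run of 'b', length=2
Longest run: 'a' with length 3

3


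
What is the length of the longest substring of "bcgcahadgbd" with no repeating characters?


Input: "bcgcahadgbd"
Sliding window (track last position of each char):
  Position 0 ('b'): window [0,0] length 1 -- new best
  Position 1 ('c'): window [0,1] length 2 -- new best
  Position 2 ('g'): window [0,2] length 3 -- new best
  Position 3 ('c'): repeat (last at 1), move window start to 2
  Position 3 ('c'): window [2,3] length 2
  Position 4 ('a'): window [2,4] length 3
  Position 5 ('h'): window [2,5] length 4 -- new best
  Position 6 ('a'): repeat (last at 4), move window start to 5
  Position 6 ('a'): window [5,6] length 2
  Position 7 ('d'): window [5,7] length 3
  Position 8 ('g'): window [5,8] length 4
  Position 9 ('b'): window [5,9] length 5 -- new best
  Position 10 ('d'): repeat (last at 7), move window start to 8
  Position 10 ('d'): window [8,10] length 3
Longest substring with no repeats: "hadgb" with length 5

5


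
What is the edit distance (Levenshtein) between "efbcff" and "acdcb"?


Computing edit distance: "efbcff" -> "acdcb"
DP table:
           a    c    d    c    b
      0    1    2    3    4    5
  e   1    1    2    3    4    5
  f   2    2    2    3    4    5
  b   3    3    3    3    4    4
  c   4    4    3    4    3    4
  f   5    5    4    4    4    4
  f   6    6    5    5    5    5
Edit distance = dp[6][5] = 5

5


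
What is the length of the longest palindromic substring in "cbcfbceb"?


Input: "cbcfbceb"
Checking substrings for palindromes:
  [0:3] "cbc" (len 3) => palindrome
Longest palindromic substring: "cbc" with length 3

3


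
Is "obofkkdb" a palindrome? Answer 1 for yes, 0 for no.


Input: obofkkdb
Reversed: bdkkfobo
  Compare pos 0 ('o') with pos 7 ('b'): MISMATCH
  Compare pos 1 ('b') with pos 6 ('d'): MISMATCH
  Compare pos 2 ('o') with pos 5 ('k'): MISMATCH
  Compare pos 3 ('f') with pos 4 ('k'): MISMATCH
Result: not a palindrome

0


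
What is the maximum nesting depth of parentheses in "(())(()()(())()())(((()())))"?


Input: "(())(()()(())()())(((()())))"
Tracking depth:
  Position 0 '(': depth becomes 1
  Position 1 '(': depth becomes 2
  Position 2 ')': depth becomes 1
  Position 3 ')': depth becomes 0
  Position 4 '(': depth becomes 1
  Position 5 '(': depth becomes 2
  Position 6 ')': depth becomes 1
  Position 7 '(': depth becomes 2
  Position 8 ')': depth becomes 1
  Position 9 '(': depth becomes 2
  Position 10 '(': depth becomes 3
  Position 11 ')': depth becomes 2
  Position 12 ')': depth becomes 1
  Position 13 '(': depth becomes 2
  Position 14 ')': depth becomes 1
  Position 15 '(': depth becomes 2
  Position 16 ')': depth becomes 1
  Position 17 ')': depth becomes 0
  Position 18 '(': depth becomes 1
  Position 19 '(': depth becomes 2
  Position 20 '(': depth becomes 3
  Position 21 '(': depth becomes 4
  Position 22 ')': depth becomes 3
  Position 23 '(': depth becomes 4
  Position 24 ')': depth becomes 3
  Position 25 ')': depth becomes 2
  Position 26 ')': depth becomes 1
  Position 27 ')': depth becomes 0
Maximum depth reached: 4

4


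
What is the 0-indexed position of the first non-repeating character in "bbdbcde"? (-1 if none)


Input: bbdbcde
Character frequencies:
  'b': 3
  'c': 1
  'd': 2
  'e': 1
Scanning left to right for freq == 1:
  Position 0 ('b'): freq=3, skip
  Position 1 ('b'): freq=3, skip
  Position 2 ('d'): freq=2, skip
  Position 3 ('b'): freq=3, skip
  Position 4 ('c'): unique! => answer = 4

4


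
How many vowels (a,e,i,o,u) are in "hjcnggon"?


Input: hjcnggon
Checking each character:
  'h' at position 0: consonant
  'j' at position 1: consonant
  'c' at position 2: consonant
  'n' at position 3: consonant
  'g' at position 4: consonant
  'g' at position 5: consonant
  'o' at position 6: vowel (running total: 1)
  'n' at position 7: consonant
Total vowels: 1

1


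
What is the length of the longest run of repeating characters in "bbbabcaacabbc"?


Input: "bbbabcaacabbc"
Scanning for longest run:
  Position 1 ('b'): continues run of 'b', length=2
  Position 2 ('b'): continues run of 'b', length=3
  Position 3 ('a'): new char, reset run to 1
  Position 4 ('b'): new char, reset run to 1
  Position 5 ('c'): new char, reset run to 1
  Position 6 ('a'): new char, reset run to 1
  Position 7 ('a'): continues run of 'a', length=2
  Position 8 ('c'): new char, reset run to 1
  Position 9 ('a'): new char, reset run to 1
  Position 10 ('b'): new char, reset run to 1
  Position 11 ('b'): continues run of 'b', length=2
  Position 12 ('c'): new char, reset run to 1
Longest run: 'b' with length 3

3


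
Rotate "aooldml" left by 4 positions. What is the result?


Input: "aooldml", rotate left by 4
First 4 characters: "aool"
Remaining characters: "dml"
Concatenate remaining + first: "dml" + "aool" = "dmlaool"

dmlaool


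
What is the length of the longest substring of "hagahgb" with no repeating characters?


Input: "hagahgb"
Sliding window (track last position of each char):
  Position 0 ('h'): window [0,0] length 1 -- new best
  Position 1 ('a'): window [0,1] length 2 -- new best
  Position 2 ('g'): window [0,2] length 3 -- new best
  Position 3 ('a'): repeat (last at 1), move window start to 2
  Position 3 ('a'): window [2,3] length 2
  Position 4 ('h'): window [2,4] length 3
  Position 5 ('g'): repeat (last at 2), move window start to 3
  Position 5 ('g'): window [3,5] length 3
  Position 6 ('b'): window [3,6] length 4 -- new best
Longest substring with no repeats: "ahgb" with length 4

4


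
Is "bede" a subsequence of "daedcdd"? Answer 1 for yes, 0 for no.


Check if "bede" is a subsequence of "daedcdd"
Greedy scan:
  Position 0 ('d'): no match needed
  Position 1 ('a'): no match needed
  Position 2 ('e'): no match needed
  Position 3 ('d'): no match needed
  Position 4 ('c'): no match needed
  Position 5 ('d'): no match needed
  Position 6 ('d'): no match needed
Only matched 0/4 characters => not a subsequence

0


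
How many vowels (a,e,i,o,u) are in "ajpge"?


Input: ajpge
Checking each character:
  'a' at position 0: vowel (running total: 1)
  'j' at position 1: consonant
  'p' at position 2: consonant
  'g' at position 3: consonant
  'e' at position 4: vowel (running total: 2)
Total vowels: 2

2


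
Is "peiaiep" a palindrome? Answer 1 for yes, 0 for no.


Input: peiaiep
Reversed: peiaiep
  Compare pos 0 ('p') with pos 6 ('p'): match
  Compare pos 1 ('e') with pos 5 ('e'): match
  Compare pos 2 ('i') with pos 4 ('i'): match
Result: palindrome

1


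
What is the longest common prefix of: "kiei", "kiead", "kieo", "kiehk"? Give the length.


Words: kiei, kiead, kieo, kiehk
  Position 0: all 'k' => match
  Position 1: all 'i' => match
  Position 2: all 'e' => match
  Position 3: ('i', 'a', 'o', 'h') => mismatch, stop
LCP = "kie" (length 3)

3


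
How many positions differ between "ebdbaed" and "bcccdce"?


Comparing "ebdbaed" and "bcccdce" position by position:
  Position 0: 'e' vs 'b' => DIFFER
  Position 1: 'b' vs 'c' => DIFFER
  Position 2: 'd' vs 'c' => DIFFER
  Position 3: 'b' vs 'c' => DIFFER
  Position 4: 'a' vs 'd' => DIFFER
  Position 5: 'e' vs 'c' => DIFFER
  Position 6: 'd' vs 'e' => DIFFER
Positions that differ: 7

7


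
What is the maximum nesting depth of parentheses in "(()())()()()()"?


Input: "(()())()()()()"
Tracking depth:
  Position 0 '(': depth becomes 1
  Position 1 '(': depth becomes 2
  Position 2 ')': depth becomes 1
  Position 3 '(': depth becomes 2
  Position 4 ')': depth becomes 1
  Position 5 ')': depth becomes 0
  Position 6 '(': depth becomes 1
  Position 7 ')': depth becomes 0
  Position 8 '(': depth becomes 1
  Position 9 ')': depth becomes 0
  Position 10 '(': depth becomes 1
  Position 11 ')': depth becomes 0
  Position 12 '(': depth becomes 1
  Position 13 ')': depth becomes 0
Maximum depth reached: 2

2


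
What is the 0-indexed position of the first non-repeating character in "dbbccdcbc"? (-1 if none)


Input: dbbccdcbc
Character frequencies:
  'b': 3
  'c': 4
  'd': 2
Scanning left to right for freq == 1:
  Position 0 ('d'): freq=2, skip
  Position 1 ('b'): freq=3, skip
  Position 2 ('b'): freq=3, skip
  Position 3 ('c'): freq=4, skip
  Position 4 ('c'): freq=4, skip
  Position 5 ('d'): freq=2, skip
  Position 6 ('c'): freq=4, skip
  Position 7 ('b'): freq=3, skip
  Position 8 ('c'): freq=4, skip
  No unique character found => answer = -1

-1


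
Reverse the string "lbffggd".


Input: lbffggd
Reading characters right to left:
  Position 6: 'd'
  Position 5: 'g'
  Position 4: 'g'
  Position 3: 'f'
  Position 2: 'f'
  Position 1: 'b'
  Position 0: 'l'
Reversed: dggffbl

dggffbl


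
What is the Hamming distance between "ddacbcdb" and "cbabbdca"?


Comparing "ddacbcdb" and "cbabbdca" position by position:
  Position 0: 'd' vs 'c' => differ
  Position 1: 'd' vs 'b' => differ
  Position 2: 'a' vs 'a' => same
  Position 3: 'c' vs 'b' => differ
  Position 4: 'b' vs 'b' => same
  Position 5: 'c' vs 'd' => differ
  Position 6: 'd' vs 'c' => differ
  Position 7: 'b' vs 'a' => differ
Total differences (Hamming distance): 6

6


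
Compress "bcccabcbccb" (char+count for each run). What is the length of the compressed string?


Input: bcccabcbccb
Runs:
  'b' x 1 => "b1"
  'c' x 3 => "c3"
  'a' x 1 => "a1"
  'b' x 1 => "b1"
  'c' x 1 => "c1"
  'b' x 1 => "b1"
  'c' x 2 => "c2"
  'b' x 1 => "b1"
Compressed: "b1c3a1b1c1b1c2b1"
Compressed length: 16

16


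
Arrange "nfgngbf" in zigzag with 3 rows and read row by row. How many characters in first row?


Zigzag "nfgngbf" into 3 rows:
Placing characters:
  'n' => row 0
  'f' => row 1
  'g' => row 2
  'n' => row 1
  'g' => row 0
  'b' => row 1
  'f' => row 2
Rows:
  Row 0: "ng"
  Row 1: "fnb"
  Row 2: "gf"
First row length: 2

2


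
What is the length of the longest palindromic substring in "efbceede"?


Input: "efbceede"
Checking substrings for palindromes:
  [5:8] "ede" (len 3) => palindrome
  [4:6] "ee" (len 2) => palindrome
Longest palindromic substring: "ede" with length 3

3


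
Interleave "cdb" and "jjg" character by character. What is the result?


Interleaving "cdb" and "jjg":
  Position 0: 'c' from first, 'j' from second => "cj"
  Position 1: 'd' from first, 'j' from second => "dj"
  Position 2: 'b' from first, 'g' from second => "bg"
Result: cjdjbg

cjdjbg


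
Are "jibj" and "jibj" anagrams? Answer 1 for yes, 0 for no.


Strings: "jibj", "jibj"
Sorted first:  bijj
Sorted second: bijj
Sorted forms match => anagrams

1


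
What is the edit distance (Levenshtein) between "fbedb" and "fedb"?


Computing edit distance: "fbedb" -> "fedb"
DP table:
           f    e    d    b
      0    1    2    3    4
  f   1    0    1    2    3
  b   2    1    1    2    2
  e   3    2    1    2    3
  d   4    3    2    1    2
  b   5    4    3    2    1
Edit distance = dp[5][4] = 1

1


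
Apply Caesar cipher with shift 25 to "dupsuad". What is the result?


Caesar cipher: shift "dupsuad" by 25
  'd' (pos 3) + 25 = pos 2 = 'c'
  'u' (pos 20) + 25 = pos 19 = 't'
  'p' (pos 15) + 25 = pos 14 = 'o'
  's' (pos 18) + 25 = pos 17 = 'r'
  'u' (pos 20) + 25 = pos 19 = 't'
  'a' (pos 0) + 25 = pos 25 = 'z'
  'd' (pos 3) + 25 = pos 2 = 'c'
Result: ctortzc

ctortzc


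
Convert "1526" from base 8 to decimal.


Input: "1526" in base 8
Positional expansion:
  Digit '1' (value 1) x 8^3 = 512
  Digit '5' (value 5) x 8^2 = 320
  Digit '2' (value 2) x 8^1 = 16
  Digit '6' (value 6) x 8^0 = 6
Sum = 854

854


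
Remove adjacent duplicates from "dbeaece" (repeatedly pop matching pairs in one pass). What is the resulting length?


Input: dbeaece
Stack-based adjacent duplicate removal:
  Read 'd': push. Stack: d
  Read 'b': push. Stack: db
  Read 'e': push. Stack: dbe
  Read 'a': push. Stack: dbea
  Read 'e': push. Stack: dbeae
  Read 'c': push. Stack: dbeaec
  Read 'e': push. Stack: dbeaece
Final stack: "dbeaece" (length 7)

7


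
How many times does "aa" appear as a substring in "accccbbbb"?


Searching for "aa" in "accccbbbb"
Scanning each position:
  Position 0: "ac" => no
  Position 1: "cc" => no
  Position 2: "cc" => no
  Position 3: "cc" => no
  Position 4: "cb" => no
  Position 5: "bb" => no
  Position 6: "bb" => no
  Position 7: "bb" => no
Total occurrences: 0

0


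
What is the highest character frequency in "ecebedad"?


Input: ecebedad
Character counts:
  'a': 1
  'b': 1
  'c': 1
  'd': 2
  'e': 3
Maximum frequency: 3

3


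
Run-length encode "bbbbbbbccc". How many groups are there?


Input: bbbbbbbccc
Scanning for consecutive runs:
  Group 1: 'b' x 7 (positions 0-6)
  Group 2: 'c' x 3 (positions 7-9)
Total groups: 2

2


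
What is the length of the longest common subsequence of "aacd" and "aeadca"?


LCS of "aacd" and "aeadca"
DP table:
           a    e    a    d    c    a
      0    0    0    0    0    0    0
  a   0    1    1    1    1    1    1
  a   0    1    1    2    2    2    2
  c   0    1    1    2    2    3    3
  d   0    1    1    2    3    3    3
LCS length = dp[4][6] = 3

3


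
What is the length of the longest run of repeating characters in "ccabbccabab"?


Input: "ccabbccabab"
Scanning for longest run:
  Position 1 ('c'): continues run of 'c', length=2
  Position 2 ('a'): new char, reset run to 1
  Position 3 ('b'): new char, reset run to 1
  Position 4 ('b'): continues run of 'b', length=2
  Position 5 ('c'): new char, reset run to 1
  Position 6 ('c'): continues run of 'c', length=2
  Position 7 ('a'): new char, reset run to 1
  Position 8 ('b'): new char, reset run to 1
  Position 9 ('a'): new char, reset run to 1
  Position 10 ('b'): new char, reset run to 1
Longest run: 'c' with length 2

2


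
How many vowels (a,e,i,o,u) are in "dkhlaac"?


Input: dkhlaac
Checking each character:
  'd' at position 0: consonant
  'k' at position 1: consonant
  'h' at position 2: consonant
  'l' at position 3: consonant
  'a' at position 4: vowel (running total: 1)
  'a' at position 5: vowel (running total: 2)
  'c' at position 6: consonant
Total vowels: 2

2


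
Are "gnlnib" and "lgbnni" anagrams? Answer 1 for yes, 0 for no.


Strings: "gnlnib", "lgbnni"
Sorted first:  bgilnn
Sorted second: bgilnn
Sorted forms match => anagrams

1


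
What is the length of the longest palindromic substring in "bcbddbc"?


Input: "bcbddbc"
Checking substrings for palindromes:
  [1:7] "cbddbc" (len 6) => palindrome
  [2:6] "bddb" (len 4) => palindrome
  [0:3] "bcb" (len 3) => palindrome
  [3:5] "dd" (len 2) => palindrome
Longest palindromic substring: "cbddbc" with length 6

6


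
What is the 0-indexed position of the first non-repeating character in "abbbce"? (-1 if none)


Input: abbbce
Character frequencies:
  'a': 1
  'b': 3
  'c': 1
  'e': 1
Scanning left to right for freq == 1:
  Position 0 ('a'): unique! => answer = 0

0


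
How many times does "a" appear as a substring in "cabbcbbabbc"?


Searching for "a" in "cabbcbbabbc"
Scanning each position:
  Position 0: "c" => no
  Position 1: "a" => MATCH
  Position 2: "b" => no
  Position 3: "b" => no
  Position 4: "c" => no
  Position 5: "b" => no
  Position 6: "b" => no
  Position 7: "a" => MATCH
  Position 8: "b" => no
  Position 9: "b" => no
  Position 10: "c" => no
Total occurrences: 2

2


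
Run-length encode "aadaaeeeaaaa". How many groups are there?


Input: aadaaeeeaaaa
Scanning for consecutive runs:
  Group 1: 'a' x 2 (positions 0-1)
  Group 2: 'd' x 1 (positions 2-2)
  Group 3: 'a' x 2 (positions 3-4)
  Group 4: 'e' x 3 (positions 5-7)
  Group 5: 'a' x 4 (positions 8-11)
Total groups: 5

5


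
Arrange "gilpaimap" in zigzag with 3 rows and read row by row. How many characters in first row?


Zigzag "gilpaimap" into 3 rows:
Placing characters:
  'g' => row 0
  'i' => row 1
  'l' => row 2
  'p' => row 1
  'a' => row 0
  'i' => row 1
  'm' => row 2
  'a' => row 1
  'p' => row 0
Rows:
  Row 0: "gap"
  Row 1: "ipia"
  Row 2: "lm"
First row length: 3

3


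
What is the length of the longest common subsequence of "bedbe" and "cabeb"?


LCS of "bedbe" and "cabeb"
DP table:
           c    a    b    e    b
      0    0    0    0    0    0
  b   0    0    0    1    1    1
  e   0    0    0    1    2    2
  d   0    0    0    1    2    2
  b   0    0    0    1    2    3
  e   0    0    0    1    2    3
LCS length = dp[5][5] = 3

3


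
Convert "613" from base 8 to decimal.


Input: "613" in base 8
Positional expansion:
  Digit '6' (value 6) x 8^2 = 384
  Digit '1' (value 1) x 8^1 = 8
  Digit '3' (value 3) x 8^0 = 3
Sum = 395

395


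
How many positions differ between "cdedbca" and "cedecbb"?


Comparing "cdedbca" and "cedecbb" position by position:
  Position 0: 'c' vs 'c' => same
  Position 1: 'd' vs 'e' => DIFFER
  Position 2: 'e' vs 'd' => DIFFER
  Position 3: 'd' vs 'e' => DIFFER
  Position 4: 'b' vs 'c' => DIFFER
  Position 5: 'c' vs 'b' => DIFFER
  Position 6: 'a' vs 'b' => DIFFER
Positions that differ: 6

6


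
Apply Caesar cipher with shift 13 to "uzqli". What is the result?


Caesar cipher: shift "uzqli" by 13
  'u' (pos 20) + 13 = pos 7 = 'h'
  'z' (pos 25) + 13 = pos 12 = 'm'
  'q' (pos 16) + 13 = pos 3 = 'd'
  'l' (pos 11) + 13 = pos 24 = 'y'
  'i' (pos 8) + 13 = pos 21 = 'v'
Result: hmdyv

hmdyv


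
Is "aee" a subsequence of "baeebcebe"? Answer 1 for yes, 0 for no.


Check if "aee" is a subsequence of "baeebcebe"
Greedy scan:
  Position 0 ('b'): no match needed
  Position 1 ('a'): matches sub[0] = 'a'
  Position 2 ('e'): matches sub[1] = 'e'
  Position 3 ('e'): matches sub[2] = 'e'
  Position 4 ('b'): no match needed
  Position 5 ('c'): no match needed
  Position 6 ('e'): no match needed
  Position 7 ('b'): no match needed
  Position 8 ('e'): no match needed
All 3 characters matched => is a subsequence

1


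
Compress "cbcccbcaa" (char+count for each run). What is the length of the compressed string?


Input: cbcccbcaa
Runs:
  'c' x 1 => "c1"
  'b' x 1 => "b1"
  'c' x 3 => "c3"
  'b' x 1 => "b1"
  'c' x 1 => "c1"
  'a' x 2 => "a2"
Compressed: "c1b1c3b1c1a2"
Compressed length: 12

12


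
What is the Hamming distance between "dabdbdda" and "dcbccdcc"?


Comparing "dabdbdda" and "dcbccdcc" position by position:
  Position 0: 'd' vs 'd' => same
  Position 1: 'a' vs 'c' => differ
  Position 2: 'b' vs 'b' => same
  Position 3: 'd' vs 'c' => differ
  Position 4: 'b' vs 'c' => differ
  Position 5: 'd' vs 'd' => same
  Position 6: 'd' vs 'c' => differ
  Position 7: 'a' vs 'c' => differ
Total differences (Hamming distance): 5

5


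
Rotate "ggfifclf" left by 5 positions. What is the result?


Input: "ggfifclf", rotate left by 5
First 5 characters: "ggfif"
Remaining characters: "clf"
Concatenate remaining + first: "clf" + "ggfif" = "clfggfif"

clfggfif


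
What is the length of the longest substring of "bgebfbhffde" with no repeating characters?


Input: "bgebfbhffde"
Sliding window (track last position of each char):
  Position 0 ('b'): window [0,0] length 1 -- new best
  Position 1 ('g'): window [0,1] length 2 -- new best
  Position 2 ('e'): window [0,2] length 3 -- new best
  Position 3 ('b'): repeat (last at 0), move window start to 1
  Position 3 ('b'): window [1,3] length 3
  Position 4 ('f'): window [1,4] length 4 -- new best
  Position 5 ('b'): repeat (last at 3), move window start to 4
  Position 5 ('b'): window [4,5] length 2
  Position 6 ('h'): window [4,6] length 3
  Position 7 ('f'): repeat (last at 4), move window start to 5
  Position 7 ('f'): window [5,7] length 3
  Position 8 ('f'): repeat (last at 7), move window start to 8
  Position 8 ('f'): window [8,8] length 1
  Position 9 ('d'): window [8,9] length 2
  Position 10 ('e'): window [8,10] length 3
Longest substring with no repeats: "gebf" with length 4

4


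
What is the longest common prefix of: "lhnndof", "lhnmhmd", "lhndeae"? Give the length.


Words: lhnndof, lhnmhmd, lhndeae
  Position 0: all 'l' => match
  Position 1: all 'h' => match
  Position 2: all 'n' => match
  Position 3: ('n', 'm', 'd') => mismatch, stop
LCP = "lhn" (length 3)

3


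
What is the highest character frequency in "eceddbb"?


Input: eceddbb
Character counts:
  'b': 2
  'c': 1
  'd': 2
  'e': 2
Maximum frequency: 2

2


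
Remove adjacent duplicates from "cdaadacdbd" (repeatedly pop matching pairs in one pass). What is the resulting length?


Input: cdaadacdbd
Stack-based adjacent duplicate removal:
  Read 'c': push. Stack: c
  Read 'd': push. Stack: cd
  Read 'a': push. Stack: cda
  Read 'a': matches stack top 'a' => pop. Stack: cd
  Read 'd': matches stack top 'd' => pop. Stack: c
  Read 'a': push. Stack: ca
  Read 'c': push. Stack: cac
  Read 'd': push. Stack: cacd
  Read 'b': push. Stack: cacdb
  Read 'd': push. Stack: cacdbd
Final stack: "cacdbd" (length 6)

6


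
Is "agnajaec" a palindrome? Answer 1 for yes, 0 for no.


Input: agnajaec
Reversed: ceajanga
  Compare pos 0 ('a') with pos 7 ('c'): MISMATCH
  Compare pos 1 ('g') with pos 6 ('e'): MISMATCH
  Compare pos 2 ('n') with pos 5 ('a'): MISMATCH
  Compare pos 3 ('a') with pos 4 ('j'): MISMATCH
Result: not a palindrome

0


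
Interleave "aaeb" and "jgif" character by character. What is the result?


Interleaving "aaeb" and "jgif":
  Position 0: 'a' from first, 'j' from second => "aj"
  Position 1: 'a' from first, 'g' from second => "ag"
  Position 2: 'e' from first, 'i' from second => "ei"
  Position 3: 'b' from first, 'f' from second => "bf"
Result: ajageibf

ajageibf


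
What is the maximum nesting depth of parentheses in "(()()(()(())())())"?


Input: "(()()(()(())())())"
Tracking depth:
  Position 0 '(': depth becomes 1
  Position 1 '(': depth becomes 2
  Position 2 ')': depth becomes 1
  Position 3 '(': depth becomes 2
  Position 4 ')': depth becomes 1
  Position 5 '(': depth becomes 2
  Position 6 '(': depth becomes 3
  Position 7 ')': depth becomes 2
  Position 8 '(': depth becomes 3
  Position 9 '(': depth becomes 4
  Position 10 ')': depth becomes 3
  Position 11 ')': depth becomes 2
  Position 12 '(': depth becomes 3
  Position 13 ')': depth becomes 2
  Position 14 ')': depth becomes 1
  Position 15 '(': depth becomes 2
  Position 16 ')': depth becomes 1
  Position 17 ')': depth becomes 0
Maximum depth reached: 4

4


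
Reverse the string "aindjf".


Input: aindjf
Reading characters right to left:
  Position 5: 'f'
  Position 4: 'j'
  Position 3: 'd'
  Position 2: 'n'
  Position 1: 'i'
  Position 0: 'a'
Reversed: fjdnia

fjdnia


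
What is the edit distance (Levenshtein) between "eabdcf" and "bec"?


Computing edit distance: "eabdcf" -> "bec"
DP table:
           b    e    c
      0    1    2    3
  e   1    1    1    2
  a   2    2    2    2
  b   3    2    3    3
  d   4    3    3    4
  c   5    4    4    3
  f   6    5    5    4
Edit distance = dp[6][3] = 4

4


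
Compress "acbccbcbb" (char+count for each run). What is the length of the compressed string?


Input: acbccbcbb
Runs:
  'a' x 1 => "a1"
  'c' x 1 => "c1"
  'b' x 1 => "b1"
  'c' x 2 => "c2"
  'b' x 1 => "b1"
  'c' x 1 => "c1"
  'b' x 2 => "b2"
Compressed: "a1c1b1c2b1c1b2"
Compressed length: 14

14


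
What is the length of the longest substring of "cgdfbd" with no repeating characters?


Input: "cgdfbd"
Sliding window (track last position of each char):
  Position 0 ('c'): window [0,0] length 1 -- new best
  Position 1 ('g'): window [0,1] length 2 -- new best
  Position 2 ('d'): window [0,2] length 3 -- new best
  Position 3 ('f'): window [0,3] length 4 -- new best
  Position 4 ('b'): window [0,4] length 5 -- new best
  Position 5 ('d'): repeat (last at 2), move window start to 3
  Position 5 ('d'): window [3,5] length 3
Longest substring with no repeats: "cgdfb" with length 5

5
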